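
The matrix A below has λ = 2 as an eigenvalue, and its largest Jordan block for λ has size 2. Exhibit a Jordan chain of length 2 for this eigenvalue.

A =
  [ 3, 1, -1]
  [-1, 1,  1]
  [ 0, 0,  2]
A Jordan chain for λ = 2 of length 2:
v_1 = (1, -1, 0)ᵀ
v_2 = (1, 0, 0)ᵀ

Let N = A − (2)·I. We want v_2 with N^2 v_2 = 0 but N^1 v_2 ≠ 0; then v_{j-1} := N · v_j for j = 2, …, 2.

Pick v_2 = (1, 0, 0)ᵀ.
Then v_1 = N · v_2 = (1, -1, 0)ᵀ.

Sanity check: (A − (2)·I) v_1 = (0, 0, 0)ᵀ = 0. ✓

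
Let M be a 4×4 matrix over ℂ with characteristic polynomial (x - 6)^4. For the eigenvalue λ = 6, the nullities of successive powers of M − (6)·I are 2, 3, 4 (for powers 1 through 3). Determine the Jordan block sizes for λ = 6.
Block sizes for λ = 6: [3, 1]

From the dimensions of kernels of powers, the number of Jordan blocks of size at least j is d_j − d_{j−1} where d_j = dim ker(N^j) (with d_0 = 0). Computing the differences gives [2, 1, 1].
The number of blocks of size exactly k is (#blocks of size ≥ k) − (#blocks of size ≥ k + 1), so the partition is: 1 block(s) of size 1, 1 block(s) of size 3.
In nonincreasing order the block sizes are [3, 1].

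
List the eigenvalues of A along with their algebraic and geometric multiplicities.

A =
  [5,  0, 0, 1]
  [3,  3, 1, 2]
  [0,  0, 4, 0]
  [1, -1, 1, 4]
λ = 4: alg = 4, geom = 2

Step 1 — factor the characteristic polynomial to read off the algebraic multiplicities:
  χ_A(x) = (x - 4)^4

Step 2 — compute geometric multiplicities via the rank-nullity identity g(λ) = n − rank(A − λI):
  rank(A − (4)·I) = 2, so dim ker(A − (4)·I) = n − 2 = 2

Summary:
  λ = 4: algebraic multiplicity = 4, geometric multiplicity = 2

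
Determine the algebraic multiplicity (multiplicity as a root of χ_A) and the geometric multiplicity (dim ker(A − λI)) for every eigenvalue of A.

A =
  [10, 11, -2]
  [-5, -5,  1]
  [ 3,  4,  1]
λ = 2: alg = 3, geom = 1

Step 1 — factor the characteristic polynomial to read off the algebraic multiplicities:
  χ_A(x) = (x - 2)^3

Step 2 — compute geometric multiplicities via the rank-nullity identity g(λ) = n − rank(A − λI):
  rank(A − (2)·I) = 2, so dim ker(A − (2)·I) = n − 2 = 1

Summary:
  λ = 2: algebraic multiplicity = 3, geometric multiplicity = 1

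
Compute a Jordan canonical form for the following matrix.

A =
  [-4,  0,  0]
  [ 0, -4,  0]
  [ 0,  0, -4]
J_1(-4) ⊕ J_1(-4) ⊕ J_1(-4)

The characteristic polynomial is
  det(x·I − A) = x^3 + 12*x^2 + 48*x + 64 = (x + 4)^3

Eigenvalues and multiplicities (the geometric multiplicity of λ is n − rank(A − λI), which equals the number of Jordan blocks for λ):
  λ = -4: algebraic multiplicity = 3, geometric multiplicity = 3

Determining the block sizes for each eigenvalue:
  λ = -4: gm = am = 3, so every block has size 1 → block sizes [1, 1, 1]

Assembling the blocks gives a Jordan form
J =
  [-4,  0,  0]
  [ 0, -4,  0]
  [ 0,  0, -4]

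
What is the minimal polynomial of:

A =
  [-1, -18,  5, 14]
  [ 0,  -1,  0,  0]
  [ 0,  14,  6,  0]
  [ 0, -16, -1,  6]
x^3 - 11*x^2 + 24*x + 36

The characteristic polynomial is χ_A(x) = (x - 6)^2*(x + 1)^2, so the eigenvalues are known. The minimal polynomial is
  m_A(x) = Π_λ (x − λ)^{k_λ}
where k_λ is the size of the *largest* Jordan block for λ (equivalently, the smallest k with (A − λI)^k v = 0 for every generalised eigenvector v of λ).

  λ = -1: largest Jordan block has size 1, contributing (x + 1)
  λ = 6: largest Jordan block has size 2, contributing (x − 6)^2

So m_A(x) = (x - 6)^2*(x + 1) = x^3 - 11*x^2 + 24*x + 36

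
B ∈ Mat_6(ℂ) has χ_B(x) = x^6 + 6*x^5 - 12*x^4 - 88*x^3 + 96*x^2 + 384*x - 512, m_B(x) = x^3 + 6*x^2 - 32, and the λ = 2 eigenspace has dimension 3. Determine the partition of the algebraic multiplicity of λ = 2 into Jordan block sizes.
Block sizes for λ = 2: [1, 1, 1]

Step 1 — from the characteristic polynomial, algebraic multiplicity of λ = 2 is 3. From dim ker(B − (2)·I) = 3, there are exactly 3 Jordan blocks for λ = 2.
Step 2 — from the minimal polynomial, the factor (x − 2) tells us the largest block for λ = 2 has size 1.
Step 3 — with total size 3, 3 blocks, and largest block 1, the block sizes (in nonincreasing order) are [1, 1, 1].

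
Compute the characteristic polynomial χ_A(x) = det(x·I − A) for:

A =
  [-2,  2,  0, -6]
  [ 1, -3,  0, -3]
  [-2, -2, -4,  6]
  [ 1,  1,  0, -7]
x^4 + 16*x^3 + 96*x^2 + 256*x + 256

Expanding det(x·I − A) (e.g. by cofactor expansion or by noting that A is similar to its Jordan form J, which has the same characteristic polynomial as A) gives
  χ_A(x) = x^4 + 16*x^3 + 96*x^2 + 256*x + 256
which factors as (x + 4)^4. The eigenvalues (with algebraic multiplicities) are λ = -4 with multiplicity 4.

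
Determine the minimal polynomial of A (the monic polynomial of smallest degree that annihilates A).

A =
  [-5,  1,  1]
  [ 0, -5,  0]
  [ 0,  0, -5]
x^2 + 10*x + 25

The characteristic polynomial is χ_A(x) = (x + 5)^3, so the eigenvalues are known. The minimal polynomial is
  m_A(x) = Π_λ (x − λ)^{k_λ}
where k_λ is the size of the *largest* Jordan block for λ (equivalently, the smallest k with (A − λI)^k v = 0 for every generalised eigenvector v of λ).

  λ = -5: largest Jordan block has size 2, contributing (x + 5)^2

So m_A(x) = (x + 5)^2 = x^2 + 10*x + 25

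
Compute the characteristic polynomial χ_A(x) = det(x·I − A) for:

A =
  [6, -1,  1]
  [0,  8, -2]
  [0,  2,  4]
x^3 - 18*x^2 + 108*x - 216

Expanding det(x·I − A) (e.g. by cofactor expansion or by noting that A is similar to its Jordan form J, which has the same characteristic polynomial as A) gives
  χ_A(x) = x^3 - 18*x^2 + 108*x - 216
which factors as (x - 6)^3. The eigenvalues (with algebraic multiplicities) are λ = 6 with multiplicity 3.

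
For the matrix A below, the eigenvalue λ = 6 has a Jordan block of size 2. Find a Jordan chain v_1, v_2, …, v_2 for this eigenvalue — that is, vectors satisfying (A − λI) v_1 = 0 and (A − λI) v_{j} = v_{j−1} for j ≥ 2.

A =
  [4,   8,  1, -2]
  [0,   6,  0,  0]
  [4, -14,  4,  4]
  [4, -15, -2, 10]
A Jordan chain for λ = 6 of length 2:
v_1 = (-2, 0, 4, 4)ᵀ
v_2 = (1, 0, 0, 0)ᵀ

Let N = A − (6)·I. We want v_2 with N^2 v_2 = 0 but N^1 v_2 ≠ 0; then v_{j-1} := N · v_j for j = 2, …, 2.

Pick v_2 = (1, 0, 0, 0)ᵀ.
Then v_1 = N · v_2 = (-2, 0, 4, 4)ᵀ.

Sanity check: (A − (6)·I) v_1 = (0, 0, 0, 0)ᵀ = 0. ✓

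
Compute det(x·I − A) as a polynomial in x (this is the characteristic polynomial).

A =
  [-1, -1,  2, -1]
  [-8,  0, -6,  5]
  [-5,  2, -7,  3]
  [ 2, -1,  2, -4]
x^4 + 12*x^3 + 54*x^2 + 108*x + 81

Expanding det(x·I − A) (e.g. by cofactor expansion or by noting that A is similar to its Jordan form J, which has the same characteristic polynomial as A) gives
  χ_A(x) = x^4 + 12*x^3 + 54*x^2 + 108*x + 81
which factors as (x + 3)^4. The eigenvalues (with algebraic multiplicities) are λ = -3 with multiplicity 4.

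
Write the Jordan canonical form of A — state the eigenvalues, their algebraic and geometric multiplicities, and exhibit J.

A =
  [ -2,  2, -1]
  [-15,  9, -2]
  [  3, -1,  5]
J_3(4)

The characteristic polynomial is
  det(x·I − A) = x^3 - 12*x^2 + 48*x - 64 = (x - 4)^3

Eigenvalues and multiplicities (the geometric multiplicity of λ is n − rank(A − λI), which equals the number of Jordan blocks for λ):
  λ = 4: algebraic multiplicity = 3, geometric multiplicity = 1

Determining the block sizes for each eigenvalue:
  λ = 4: one block (gm = 1), so the single block has size am = 3 → block sizes [3]

Assembling the blocks gives a Jordan form
J =
  [4, 1, 0]
  [0, 4, 1]
  [0, 0, 4]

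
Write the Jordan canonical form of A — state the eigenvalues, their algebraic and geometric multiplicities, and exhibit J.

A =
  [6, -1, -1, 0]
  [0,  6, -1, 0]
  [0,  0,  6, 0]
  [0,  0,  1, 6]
J_3(6) ⊕ J_1(6)

The characteristic polynomial is
  det(x·I − A) = x^4 - 24*x^3 + 216*x^2 - 864*x + 1296 = (x - 6)^4

Eigenvalues and multiplicities (the geometric multiplicity of λ is n − rank(A − λI), which equals the number of Jordan blocks for λ):
  λ = 6: algebraic multiplicity = 4, geometric multiplicity = 2

Determining the block sizes for each eigenvalue:
  λ = 6: with am = 4 and gm = 2, the partition is not yet determined (e.g. several partitions of 4 into 2 parts exist). Let N = A − (6)·I. Computing rank(N^1) = 2, rank(N^2) = 1, rank(N^3) = 0; the number of blocks of size ≥ j is rank(N^{j−1}) − rank(N^j), giving [2, 1, 1]. So we have 1 block(s) of size 3, 1 block(s) of size 1 → block sizes [3, 1]

Assembling the blocks gives a Jordan form
J =
  [6, 1, 0, 0]
  [0, 6, 1, 0]
  [0, 0, 6, 0]
  [0, 0, 0, 6]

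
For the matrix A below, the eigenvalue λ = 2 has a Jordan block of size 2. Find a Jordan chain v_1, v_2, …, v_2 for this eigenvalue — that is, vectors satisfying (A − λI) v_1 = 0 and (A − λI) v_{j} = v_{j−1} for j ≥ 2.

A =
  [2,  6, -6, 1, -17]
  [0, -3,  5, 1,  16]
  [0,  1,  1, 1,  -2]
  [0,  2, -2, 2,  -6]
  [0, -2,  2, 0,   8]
A Jordan chain for λ = 2 of length 2:
v_1 = (6, -5, 1, 2, -2)ᵀ
v_2 = (0, 1, 0, 0, 0)ᵀ

Let N = A − (2)·I. We want v_2 with N^2 v_2 = 0 but N^1 v_2 ≠ 0; then v_{j-1} := N · v_j for j = 2, …, 2.

Pick v_2 = (0, 1, 0, 0, 0)ᵀ.
Then v_1 = N · v_2 = (6, -5, 1, 2, -2)ᵀ.

Sanity check: (A − (2)·I) v_1 = (0, 0, 0, 0, 0)ᵀ = 0. ✓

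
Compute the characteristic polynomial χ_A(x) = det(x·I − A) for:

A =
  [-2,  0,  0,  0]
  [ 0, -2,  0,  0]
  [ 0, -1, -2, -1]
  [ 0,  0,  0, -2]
x^4 + 8*x^3 + 24*x^2 + 32*x + 16

Expanding det(x·I − A) (e.g. by cofactor expansion or by noting that A is similar to its Jordan form J, which has the same characteristic polynomial as A) gives
  χ_A(x) = x^4 + 8*x^3 + 24*x^2 + 32*x + 16
which factors as (x + 2)^4. The eigenvalues (with algebraic multiplicities) are λ = -2 with multiplicity 4.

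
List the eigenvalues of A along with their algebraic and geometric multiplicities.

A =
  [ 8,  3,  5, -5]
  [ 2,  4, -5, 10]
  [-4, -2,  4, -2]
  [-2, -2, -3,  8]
λ = 6: alg = 4, geom = 2

Step 1 — factor the characteristic polynomial to read off the algebraic multiplicities:
  χ_A(x) = (x - 6)^4

Step 2 — compute geometric multiplicities via the rank-nullity identity g(λ) = n − rank(A − λI):
  rank(A − (6)·I) = 2, so dim ker(A − (6)·I) = n − 2 = 2

Summary:
  λ = 6: algebraic multiplicity = 4, geometric multiplicity = 2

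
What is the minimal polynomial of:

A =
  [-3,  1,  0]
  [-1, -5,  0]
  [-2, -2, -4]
x^2 + 8*x + 16

The characteristic polynomial is χ_A(x) = (x + 4)^3, so the eigenvalues are known. The minimal polynomial is
  m_A(x) = Π_λ (x − λ)^{k_λ}
where k_λ is the size of the *largest* Jordan block for λ (equivalently, the smallest k with (A − λI)^k v = 0 for every generalised eigenvector v of λ).

  λ = -4: largest Jordan block has size 2, contributing (x + 4)^2

So m_A(x) = (x + 4)^2 = x^2 + 8*x + 16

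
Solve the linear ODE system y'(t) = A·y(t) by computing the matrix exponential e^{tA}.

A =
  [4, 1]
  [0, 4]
e^{tA} =
  [exp(4*t), t*exp(4*t)]
  [0, exp(4*t)]

Strategy: write A = P · J · P⁻¹ where J is a Jordan canonical form, so e^{tA} = P · e^{tJ} · P⁻¹, and e^{tJ} can be computed block-by-block.

A has Jordan form
J =
  [4, 1]
  [0, 4]
(up to reordering of blocks).

Per-block formulas:
  For a 2×2 Jordan block J_2(4): exp(t · J_2(4)) = e^(4t)·(I + t·N), where N is the 2×2 nilpotent shift.

After assembling e^{tJ} and conjugating by P, we get:

e^{tA} =
  [exp(4*t), t*exp(4*t)]
  [0, exp(4*t)]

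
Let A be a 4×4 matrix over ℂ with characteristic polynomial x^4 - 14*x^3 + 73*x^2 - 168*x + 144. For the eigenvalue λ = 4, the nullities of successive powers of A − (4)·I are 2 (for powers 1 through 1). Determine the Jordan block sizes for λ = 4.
Block sizes for λ = 4: [1, 1]

From the dimensions of kernels of powers, the number of Jordan blocks of size at least j is d_j − d_{j−1} where d_j = dim ker(N^j) (with d_0 = 0). Computing the differences gives [2].
The number of blocks of size exactly k is (#blocks of size ≥ k) − (#blocks of size ≥ k + 1), so the partition is: 2 block(s) of size 1.
In nonincreasing order the block sizes are [1, 1].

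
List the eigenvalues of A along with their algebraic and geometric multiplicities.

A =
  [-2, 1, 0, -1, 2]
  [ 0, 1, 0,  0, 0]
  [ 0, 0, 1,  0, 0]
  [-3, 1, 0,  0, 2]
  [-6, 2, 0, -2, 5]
λ = 1: alg = 5, geom = 4

Step 1 — factor the characteristic polynomial to read off the algebraic multiplicities:
  χ_A(x) = (x - 1)^5

Step 2 — compute geometric multiplicities via the rank-nullity identity g(λ) = n − rank(A − λI):
  rank(A − (1)·I) = 1, so dim ker(A − (1)·I) = n − 1 = 4

Summary:
  λ = 1: algebraic multiplicity = 5, geometric multiplicity = 4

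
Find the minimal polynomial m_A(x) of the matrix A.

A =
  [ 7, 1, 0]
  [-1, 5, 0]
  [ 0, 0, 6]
x^2 - 12*x + 36

The characteristic polynomial is χ_A(x) = (x - 6)^3, so the eigenvalues are known. The minimal polynomial is
  m_A(x) = Π_λ (x − λ)^{k_λ}
where k_λ is the size of the *largest* Jordan block for λ (equivalently, the smallest k with (A − λI)^k v = 0 for every generalised eigenvector v of λ).

  λ = 6: largest Jordan block has size 2, contributing (x − 6)^2

So m_A(x) = (x - 6)^2 = x^2 - 12*x + 36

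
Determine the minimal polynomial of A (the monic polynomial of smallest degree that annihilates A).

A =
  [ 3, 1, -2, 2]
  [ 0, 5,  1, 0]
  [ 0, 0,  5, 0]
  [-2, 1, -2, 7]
x^3 - 15*x^2 + 75*x - 125

The characteristic polynomial is χ_A(x) = (x - 5)^4, so the eigenvalues are known. The minimal polynomial is
  m_A(x) = Π_λ (x − λ)^{k_λ}
where k_λ is the size of the *largest* Jordan block for λ (equivalently, the smallest k with (A − λI)^k v = 0 for every generalised eigenvector v of λ).

  λ = 5: largest Jordan block has size 3, contributing (x − 5)^3

So m_A(x) = (x - 5)^3 = x^3 - 15*x^2 + 75*x - 125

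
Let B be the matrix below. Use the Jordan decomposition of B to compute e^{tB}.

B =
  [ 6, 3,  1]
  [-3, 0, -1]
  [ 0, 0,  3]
e^{tB} =
  [3*t*exp(3*t) + exp(3*t), 3*t*exp(3*t), t*exp(3*t)]
  [-3*t*exp(3*t), -3*t*exp(3*t) + exp(3*t), -t*exp(3*t)]
  [0, 0, exp(3*t)]

Strategy: write B = P · J · P⁻¹ where J is a Jordan canonical form, so e^{tB} = P · e^{tJ} · P⁻¹, and e^{tJ} can be computed block-by-block.

B has Jordan form
J =
  [3, 1, 0]
  [0, 3, 0]
  [0, 0, 3]
(up to reordering of blocks).

Per-block formulas:
  For a 1×1 block at λ = 3: exp(t · [3]) = [e^(3t)].
  For a 2×2 Jordan block J_2(3): exp(t · J_2(3)) = e^(3t)·(I + t·N), where N is the 2×2 nilpotent shift.

After assembling e^{tJ} and conjugating by P, we get:

e^{tB} =
  [3*t*exp(3*t) + exp(3*t), 3*t*exp(3*t), t*exp(3*t)]
  [-3*t*exp(3*t), -3*t*exp(3*t) + exp(3*t), -t*exp(3*t)]
  [0, 0, exp(3*t)]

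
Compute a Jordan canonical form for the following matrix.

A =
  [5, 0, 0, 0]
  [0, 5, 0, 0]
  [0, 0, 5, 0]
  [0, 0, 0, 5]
J_1(5) ⊕ J_1(5) ⊕ J_1(5) ⊕ J_1(5)

The characteristic polynomial is
  det(x·I − A) = x^4 - 20*x^3 + 150*x^2 - 500*x + 625 = (x - 5)^4

Eigenvalues and multiplicities (the geometric multiplicity of λ is n − rank(A − λI), which equals the number of Jordan blocks for λ):
  λ = 5: algebraic multiplicity = 4, geometric multiplicity = 4

Determining the block sizes for each eigenvalue:
  λ = 5: gm = am = 4, so every block has size 1 → block sizes [1, 1, 1, 1]

Assembling the blocks gives a Jordan form
J =
  [5, 0, 0, 0]
  [0, 5, 0, 0]
  [0, 0, 5, 0]
  [0, 0, 0, 5]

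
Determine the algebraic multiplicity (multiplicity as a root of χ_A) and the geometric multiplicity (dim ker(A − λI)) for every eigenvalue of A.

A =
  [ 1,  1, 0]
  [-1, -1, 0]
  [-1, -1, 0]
λ = 0: alg = 3, geom = 2

Step 1 — factor the characteristic polynomial to read off the algebraic multiplicities:
  χ_A(x) = x^3

Step 2 — compute geometric multiplicities via the rank-nullity identity g(λ) = n − rank(A − λI):
  rank(A − (0)·I) = 1, so dim ker(A − (0)·I) = n − 1 = 2

Summary:
  λ = 0: algebraic multiplicity = 3, geometric multiplicity = 2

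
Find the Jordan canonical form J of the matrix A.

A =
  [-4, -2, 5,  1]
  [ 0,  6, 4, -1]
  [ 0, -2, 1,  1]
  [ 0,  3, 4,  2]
J_1(-4) ⊕ J_3(3)

The characteristic polynomial is
  det(x·I − A) = x^4 - 5*x^3 - 9*x^2 + 81*x - 108 = (x - 3)^3*(x + 4)

Eigenvalues and multiplicities (the geometric multiplicity of λ is n − rank(A − λI), which equals the number of Jordan blocks for λ):
  λ = -4: algebraic multiplicity = 1, geometric multiplicity = 1
  λ = 3: algebraic multiplicity = 3, geometric multiplicity = 1

Determining the block sizes for each eigenvalue:
  λ = -4: one block (gm = 1), so the single block has size am = 1 → block sizes [1]
  λ = 3: one block (gm = 1), so the single block has size am = 3 → block sizes [3]

Assembling the blocks gives a Jordan form
J =
  [-4, 0, 0, 0]
  [ 0, 3, 1, 0]
  [ 0, 0, 3, 1]
  [ 0, 0, 0, 3]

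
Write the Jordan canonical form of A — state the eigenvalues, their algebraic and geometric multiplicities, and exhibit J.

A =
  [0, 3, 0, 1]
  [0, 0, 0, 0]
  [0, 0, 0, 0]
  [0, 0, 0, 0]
J_2(0) ⊕ J_1(0) ⊕ J_1(0)

The characteristic polynomial is
  det(x·I − A) = x^4

Eigenvalues and multiplicities (the geometric multiplicity of λ is n − rank(A − λI), which equals the number of Jordan blocks for λ):
  λ = 0: algebraic multiplicity = 4, geometric multiplicity = 3

Determining the block sizes for each eigenvalue:
  λ = 0: 3 blocks summing to 4 forces exactly one block of size 2 and the rest size 1 → block sizes [2, 1, 1]

Assembling the blocks gives a Jordan form
J =
  [0, 1, 0, 0]
  [0, 0, 0, 0]
  [0, 0, 0, 0]
  [0, 0, 0, 0]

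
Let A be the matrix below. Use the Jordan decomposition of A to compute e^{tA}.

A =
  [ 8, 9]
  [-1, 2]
e^{tA} =
  [3*t*exp(5*t) + exp(5*t), 9*t*exp(5*t)]
  [-t*exp(5*t), -3*t*exp(5*t) + exp(5*t)]

Strategy: write A = P · J · P⁻¹ where J is a Jordan canonical form, so e^{tA} = P · e^{tJ} · P⁻¹, and e^{tJ} can be computed block-by-block.

A has Jordan form
J =
  [5, 1]
  [0, 5]
(up to reordering of blocks).

Per-block formulas:
  For a 2×2 Jordan block J_2(5): exp(t · J_2(5)) = e^(5t)·(I + t·N), where N is the 2×2 nilpotent shift.

After assembling e^{tJ} and conjugating by P, we get:

e^{tA} =
  [3*t*exp(5*t) + exp(5*t), 9*t*exp(5*t)]
  [-t*exp(5*t), -3*t*exp(5*t) + exp(5*t)]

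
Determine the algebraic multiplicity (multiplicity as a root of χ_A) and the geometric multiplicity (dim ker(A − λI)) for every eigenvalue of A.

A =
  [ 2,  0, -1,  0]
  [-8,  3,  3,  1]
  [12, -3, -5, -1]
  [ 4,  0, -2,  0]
λ = 0: alg = 4, geom = 2

Step 1 — factor the characteristic polynomial to read off the algebraic multiplicities:
  χ_A(x) = x^4

Step 2 — compute geometric multiplicities via the rank-nullity identity g(λ) = n − rank(A − λI):
  rank(A − (0)·I) = 2, so dim ker(A − (0)·I) = n − 2 = 2

Summary:
  λ = 0: algebraic multiplicity = 4, geometric multiplicity = 2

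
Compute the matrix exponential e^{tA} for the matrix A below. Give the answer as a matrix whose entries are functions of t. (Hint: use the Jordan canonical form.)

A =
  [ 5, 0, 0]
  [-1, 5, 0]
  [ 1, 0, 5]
e^{tA} =
  [exp(5*t), 0, 0]
  [-t*exp(5*t), exp(5*t), 0]
  [t*exp(5*t), 0, exp(5*t)]

Strategy: write A = P · J · P⁻¹ where J is a Jordan canonical form, so e^{tA} = P · e^{tJ} · P⁻¹, and e^{tJ} can be computed block-by-block.

A has Jordan form
J =
  [5, 1, 0]
  [0, 5, 0]
  [0, 0, 5]
(up to reordering of blocks).

Per-block formulas:
  For a 1×1 block at λ = 5: exp(t · [5]) = [e^(5t)].
  For a 2×2 Jordan block J_2(5): exp(t · J_2(5)) = e^(5t)·(I + t·N), where N is the 2×2 nilpotent shift.

After assembling e^{tJ} and conjugating by P, we get:

e^{tA} =
  [exp(5*t), 0, 0]
  [-t*exp(5*t), exp(5*t), 0]
  [t*exp(5*t), 0, exp(5*t)]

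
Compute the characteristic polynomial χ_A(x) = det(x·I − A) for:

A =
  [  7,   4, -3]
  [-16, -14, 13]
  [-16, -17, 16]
x^3 - 9*x^2 + 27*x - 27

Expanding det(x·I − A) (e.g. by cofactor expansion or by noting that A is similar to its Jordan form J, which has the same characteristic polynomial as A) gives
  χ_A(x) = x^3 - 9*x^2 + 27*x - 27
which factors as (x - 3)^3. The eigenvalues (with algebraic multiplicities) are λ = 3 with multiplicity 3.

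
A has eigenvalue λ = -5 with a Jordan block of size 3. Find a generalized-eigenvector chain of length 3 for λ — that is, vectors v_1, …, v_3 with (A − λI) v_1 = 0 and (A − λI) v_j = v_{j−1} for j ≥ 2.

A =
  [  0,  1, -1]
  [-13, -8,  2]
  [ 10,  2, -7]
A Jordan chain for λ = -5 of length 3:
v_1 = (2, -6, 4)ᵀ
v_2 = (5, -13, 10)ᵀ
v_3 = (1, 0, 0)ᵀ

Let N = A − (-5)·I. We want v_3 with N^3 v_3 = 0 but N^2 v_3 ≠ 0; then v_{j-1} := N · v_j for j = 3, …, 2.

Pick v_3 = (1, 0, 0)ᵀ.
Then v_2 = N · v_3 = (5, -13, 10)ᵀ.
Then v_1 = N · v_2 = (2, -6, 4)ᵀ.

Sanity check: (A − (-5)·I) v_1 = (0, 0, 0)ᵀ = 0. ✓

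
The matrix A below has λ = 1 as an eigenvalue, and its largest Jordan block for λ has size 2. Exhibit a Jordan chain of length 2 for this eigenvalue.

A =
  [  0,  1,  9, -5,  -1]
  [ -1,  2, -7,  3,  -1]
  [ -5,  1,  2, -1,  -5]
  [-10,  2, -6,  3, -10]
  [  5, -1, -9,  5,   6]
A Jordan chain for λ = 1 of length 2:
v_1 = (1, 1, 1, 2, -1)ᵀ
v_2 = (0, 1, 0, 0, 0)ᵀ

Let N = A − (1)·I. We want v_2 with N^2 v_2 = 0 but N^1 v_2 ≠ 0; then v_{j-1} := N · v_j for j = 2, …, 2.

Pick v_2 = (0, 1, 0, 0, 0)ᵀ.
Then v_1 = N · v_2 = (1, 1, 1, 2, -1)ᵀ.

Sanity check: (A − (1)·I) v_1 = (0, 0, 0, 0, 0)ᵀ = 0. ✓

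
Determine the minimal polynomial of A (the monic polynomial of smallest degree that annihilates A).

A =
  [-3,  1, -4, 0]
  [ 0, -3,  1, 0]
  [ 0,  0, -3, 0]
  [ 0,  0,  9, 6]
x^4 + 3*x^3 - 27*x^2 - 135*x - 162

The characteristic polynomial is χ_A(x) = (x - 6)*(x + 3)^3, so the eigenvalues are known. The minimal polynomial is
  m_A(x) = Π_λ (x − λ)^{k_λ}
where k_λ is the size of the *largest* Jordan block for λ (equivalently, the smallest k with (A − λI)^k v = 0 for every generalised eigenvector v of λ).

  λ = -3: largest Jordan block has size 3, contributing (x + 3)^3
  λ = 6: largest Jordan block has size 1, contributing (x − 6)

So m_A(x) = (x - 6)*(x + 3)^3 = x^4 + 3*x^3 - 27*x^2 - 135*x - 162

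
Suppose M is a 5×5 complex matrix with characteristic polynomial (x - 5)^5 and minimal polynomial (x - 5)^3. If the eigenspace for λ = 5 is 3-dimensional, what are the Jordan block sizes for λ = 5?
Block sizes for λ = 5: [3, 1, 1]

Step 1 — from the characteristic polynomial, algebraic multiplicity of λ = 5 is 5. From dim ker(M − (5)·I) = 3, there are exactly 3 Jordan blocks for λ = 5.
Step 2 — from the minimal polynomial, the factor (x − 5)^3 tells us the largest block for λ = 5 has size 3.
Step 3 — with total size 5, 3 blocks, and largest block 3, the block sizes (in nonincreasing order) are [3, 1, 1].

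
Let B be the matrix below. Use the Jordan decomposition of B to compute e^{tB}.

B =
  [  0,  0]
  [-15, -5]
e^{tB} =
  [1, 0]
  [-3 + 3*exp(-5*t), exp(-5*t)]

Strategy: write B = P · J · P⁻¹ where J is a Jordan canonical form, so e^{tB} = P · e^{tJ} · P⁻¹, and e^{tJ} can be computed block-by-block.

B has Jordan form
J =
  [-5, 0]
  [ 0, 0]
(up to reordering of blocks).

Per-block formulas:
  For a 1×1 block at λ = 0: exp(t · [0]) = [e^(0t)].
  For a 1×1 block at λ = -5: exp(t · [-5]) = [e^(-5t)].

After assembling e^{tJ} and conjugating by P, we get:

e^{tB} =
  [1, 0]
  [-3 + 3*exp(-5*t), exp(-5*t)]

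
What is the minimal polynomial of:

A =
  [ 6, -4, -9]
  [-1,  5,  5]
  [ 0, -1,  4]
x^3 - 15*x^2 + 75*x - 125

The characteristic polynomial is χ_A(x) = (x - 5)^3, so the eigenvalues are known. The minimal polynomial is
  m_A(x) = Π_λ (x − λ)^{k_λ}
where k_λ is the size of the *largest* Jordan block for λ (equivalently, the smallest k with (A − λI)^k v = 0 for every generalised eigenvector v of λ).

  λ = 5: largest Jordan block has size 3, contributing (x − 5)^3

So m_A(x) = (x - 5)^3 = x^3 - 15*x^2 + 75*x - 125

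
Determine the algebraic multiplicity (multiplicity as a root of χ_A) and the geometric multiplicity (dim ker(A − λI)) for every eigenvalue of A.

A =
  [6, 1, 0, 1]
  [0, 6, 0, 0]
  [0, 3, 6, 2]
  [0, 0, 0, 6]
λ = 6: alg = 4, geom = 2

Step 1 — factor the characteristic polynomial to read off the algebraic multiplicities:
  χ_A(x) = (x - 6)^4

Step 2 — compute geometric multiplicities via the rank-nullity identity g(λ) = n − rank(A − λI):
  rank(A − (6)·I) = 2, so dim ker(A − (6)·I) = n − 2 = 2

Summary:
  λ = 6: algebraic multiplicity = 4, geometric multiplicity = 2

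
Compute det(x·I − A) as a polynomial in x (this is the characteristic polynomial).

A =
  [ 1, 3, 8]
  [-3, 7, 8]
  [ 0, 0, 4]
x^3 - 12*x^2 + 48*x - 64

Expanding det(x·I − A) (e.g. by cofactor expansion or by noting that A is similar to its Jordan form J, which has the same characteristic polynomial as A) gives
  χ_A(x) = x^3 - 12*x^2 + 48*x - 64
which factors as (x - 4)^3. The eigenvalues (with algebraic multiplicities) are λ = 4 with multiplicity 3.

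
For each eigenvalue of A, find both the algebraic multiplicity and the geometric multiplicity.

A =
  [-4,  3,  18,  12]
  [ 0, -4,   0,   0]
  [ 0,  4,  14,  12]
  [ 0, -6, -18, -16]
λ = -4: alg = 3, geom = 2; λ = 2: alg = 1, geom = 1

Step 1 — factor the characteristic polynomial to read off the algebraic multiplicities:
  χ_A(x) = (x - 2)*(x + 4)^3

Step 2 — compute geometric multiplicities via the rank-nullity identity g(λ) = n − rank(A − λI):
  rank(A − (-4)·I) = 2, so dim ker(A − (-4)·I) = n − 2 = 2
  rank(A − (2)·I) = 3, so dim ker(A − (2)·I) = n − 3 = 1

Summary:
  λ = -4: algebraic multiplicity = 3, geometric multiplicity = 2
  λ = 2: algebraic multiplicity = 1, geometric multiplicity = 1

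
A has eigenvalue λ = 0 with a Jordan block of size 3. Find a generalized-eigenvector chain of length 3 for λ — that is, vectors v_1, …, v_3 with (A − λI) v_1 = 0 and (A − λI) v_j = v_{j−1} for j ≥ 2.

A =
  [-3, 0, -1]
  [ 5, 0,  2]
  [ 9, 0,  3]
A Jordan chain for λ = 0 of length 3:
v_1 = (0, 3, 0)ᵀ
v_2 = (-3, 5, 9)ᵀ
v_3 = (1, 0, 0)ᵀ

Let N = A − (0)·I. We want v_3 with N^3 v_3 = 0 but N^2 v_3 ≠ 0; then v_{j-1} := N · v_j for j = 3, …, 2.

Pick v_3 = (1, 0, 0)ᵀ.
Then v_2 = N · v_3 = (-3, 5, 9)ᵀ.
Then v_1 = N · v_2 = (0, 3, 0)ᵀ.

Sanity check: (A − (0)·I) v_1 = (0, 0, 0)ᵀ = 0. ✓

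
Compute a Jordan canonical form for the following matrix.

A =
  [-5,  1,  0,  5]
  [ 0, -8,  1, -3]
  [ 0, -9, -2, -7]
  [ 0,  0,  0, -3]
J_3(-5) ⊕ J_1(-3)

The characteristic polynomial is
  det(x·I − A) = x^4 + 18*x^3 + 120*x^2 + 350*x + 375 = (x + 3)*(x + 5)^3

Eigenvalues and multiplicities (the geometric multiplicity of λ is n − rank(A − λI), which equals the number of Jordan blocks for λ):
  λ = -5: algebraic multiplicity = 3, geometric multiplicity = 1
  λ = -3: algebraic multiplicity = 1, geometric multiplicity = 1

Determining the block sizes for each eigenvalue:
  λ = -5: one block (gm = 1), so the single block has size am = 3 → block sizes [3]
  λ = -3: one block (gm = 1), so the single block has size am = 1 → block sizes [1]

Assembling the blocks gives a Jordan form
J =
  [-5,  1,  0,  0]
  [ 0, -5,  1,  0]
  [ 0,  0, -5,  0]
  [ 0,  0,  0, -3]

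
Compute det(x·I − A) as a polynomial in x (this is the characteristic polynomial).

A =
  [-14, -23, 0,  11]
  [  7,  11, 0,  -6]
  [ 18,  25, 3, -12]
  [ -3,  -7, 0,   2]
x^4 - 2*x^3 - 11*x^2 + 12*x + 36

Expanding det(x·I − A) (e.g. by cofactor expansion or by noting that A is similar to its Jordan form J, which has the same characteristic polynomial as A) gives
  χ_A(x) = x^4 - 2*x^3 - 11*x^2 + 12*x + 36
which factors as (x - 3)^2*(x + 2)^2. The eigenvalues (with algebraic multiplicities) are λ = -2 with multiplicity 2, λ = 3 with multiplicity 2.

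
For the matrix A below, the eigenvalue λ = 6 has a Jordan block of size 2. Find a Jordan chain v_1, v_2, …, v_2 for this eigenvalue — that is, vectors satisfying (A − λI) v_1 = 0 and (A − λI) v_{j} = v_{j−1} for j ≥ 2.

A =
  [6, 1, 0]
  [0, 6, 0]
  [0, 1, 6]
A Jordan chain for λ = 6 of length 2:
v_1 = (1, 0, 1)ᵀ
v_2 = (0, 1, 0)ᵀ

Let N = A − (6)·I. We want v_2 with N^2 v_2 = 0 but N^1 v_2 ≠ 0; then v_{j-1} := N · v_j for j = 2, …, 2.

Pick v_2 = (0, 1, 0)ᵀ.
Then v_1 = N · v_2 = (1, 0, 1)ᵀ.

Sanity check: (A − (6)·I) v_1 = (0, 0, 0)ᵀ = 0. ✓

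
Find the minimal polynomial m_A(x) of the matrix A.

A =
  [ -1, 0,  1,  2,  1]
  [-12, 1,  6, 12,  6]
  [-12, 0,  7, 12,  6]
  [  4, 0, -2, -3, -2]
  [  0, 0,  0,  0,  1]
x^2 - 2*x + 1

The characteristic polynomial is χ_A(x) = (x - 1)^5, so the eigenvalues are known. The minimal polynomial is
  m_A(x) = Π_λ (x − λ)^{k_λ}
where k_λ is the size of the *largest* Jordan block for λ (equivalently, the smallest k with (A − λI)^k v = 0 for every generalised eigenvector v of λ).

  λ = 1: largest Jordan block has size 2, contributing (x − 1)^2

So m_A(x) = (x - 1)^2 = x^2 - 2*x + 1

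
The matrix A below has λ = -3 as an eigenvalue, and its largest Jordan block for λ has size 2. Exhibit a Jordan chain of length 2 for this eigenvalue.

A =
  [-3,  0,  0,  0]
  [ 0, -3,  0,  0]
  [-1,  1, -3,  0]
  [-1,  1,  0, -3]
A Jordan chain for λ = -3 of length 2:
v_1 = (0, 0, -1, -1)ᵀ
v_2 = (1, 0, 0, 0)ᵀ

Let N = A − (-3)·I. We want v_2 with N^2 v_2 = 0 but N^1 v_2 ≠ 0; then v_{j-1} := N · v_j for j = 2, …, 2.

Pick v_2 = (1, 0, 0, 0)ᵀ.
Then v_1 = N · v_2 = (0, 0, -1, -1)ᵀ.

Sanity check: (A − (-3)·I) v_1 = (0, 0, 0, 0)ᵀ = 0. ✓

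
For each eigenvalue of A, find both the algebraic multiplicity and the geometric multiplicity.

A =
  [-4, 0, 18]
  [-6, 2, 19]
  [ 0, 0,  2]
λ = -4: alg = 1, geom = 1; λ = 2: alg = 2, geom = 1

Step 1 — factor the characteristic polynomial to read off the algebraic multiplicities:
  χ_A(x) = (x - 2)^2*(x + 4)

Step 2 — compute geometric multiplicities via the rank-nullity identity g(λ) = n − rank(A − λI):
  rank(A − (-4)·I) = 2, so dim ker(A − (-4)·I) = n − 2 = 1
  rank(A − (2)·I) = 2, so dim ker(A − (2)·I) = n − 2 = 1

Summary:
  λ = -4: algebraic multiplicity = 1, geometric multiplicity = 1
  λ = 2: algebraic multiplicity = 2, geometric multiplicity = 1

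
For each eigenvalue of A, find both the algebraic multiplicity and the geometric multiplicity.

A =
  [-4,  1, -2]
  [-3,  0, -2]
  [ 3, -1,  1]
λ = -1: alg = 3, geom = 2

Step 1 — factor the characteristic polynomial to read off the algebraic multiplicities:
  χ_A(x) = (x + 1)^3

Step 2 — compute geometric multiplicities via the rank-nullity identity g(λ) = n − rank(A − λI):
  rank(A − (-1)·I) = 1, so dim ker(A − (-1)·I) = n − 1 = 2

Summary:
  λ = -1: algebraic multiplicity = 3, geometric multiplicity = 2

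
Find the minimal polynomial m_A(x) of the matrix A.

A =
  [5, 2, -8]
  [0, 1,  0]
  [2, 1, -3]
x^2 - 2*x + 1

The characteristic polynomial is χ_A(x) = (x - 1)^3, so the eigenvalues are known. The minimal polynomial is
  m_A(x) = Π_λ (x − λ)^{k_λ}
where k_λ is the size of the *largest* Jordan block for λ (equivalently, the smallest k with (A − λI)^k v = 0 for every generalised eigenvector v of λ).

  λ = 1: largest Jordan block has size 2, contributing (x − 1)^2

So m_A(x) = (x - 1)^2 = x^2 - 2*x + 1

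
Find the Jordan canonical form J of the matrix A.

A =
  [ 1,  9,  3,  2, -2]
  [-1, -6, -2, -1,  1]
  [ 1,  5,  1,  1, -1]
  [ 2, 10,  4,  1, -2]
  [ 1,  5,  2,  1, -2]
J_3(-1) ⊕ J_1(-1) ⊕ J_1(-1)

The characteristic polynomial is
  det(x·I − A) = x^5 + 5*x^4 + 10*x^3 + 10*x^2 + 5*x + 1 = (x + 1)^5

Eigenvalues and multiplicities (the geometric multiplicity of λ is n − rank(A − λI), which equals the number of Jordan blocks for λ):
  λ = -1: algebraic multiplicity = 5, geometric multiplicity = 3

Determining the block sizes for each eigenvalue:
  λ = -1: with am = 5 and gm = 3, the partition is not yet determined (e.g. several partitions of 5 into 3 parts exist). Let N = A − (-1)·I. Computing rank(N^1) = 2, rank(N^2) = 1, rank(N^3) = 0; the number of blocks of size ≥ j is rank(N^{j−1}) − rank(N^j), giving [3, 1, 1]. So we have 1 block(s) of size 3, 2 block(s) of size 1 → block sizes [3, 1, 1]

Assembling the blocks gives a Jordan form
J =
  [-1,  1,  0,  0,  0]
  [ 0, -1,  1,  0,  0]
  [ 0,  0, -1,  0,  0]
  [ 0,  0,  0, -1,  0]
  [ 0,  0,  0,  0, -1]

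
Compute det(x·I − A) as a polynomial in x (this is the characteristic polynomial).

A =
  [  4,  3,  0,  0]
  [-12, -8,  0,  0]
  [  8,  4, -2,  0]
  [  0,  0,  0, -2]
x^4 + 8*x^3 + 24*x^2 + 32*x + 16

Expanding det(x·I − A) (e.g. by cofactor expansion or by noting that A is similar to its Jordan form J, which has the same characteristic polynomial as A) gives
  χ_A(x) = x^4 + 8*x^3 + 24*x^2 + 32*x + 16
which factors as (x + 2)^4. The eigenvalues (with algebraic multiplicities) are λ = -2 with multiplicity 4.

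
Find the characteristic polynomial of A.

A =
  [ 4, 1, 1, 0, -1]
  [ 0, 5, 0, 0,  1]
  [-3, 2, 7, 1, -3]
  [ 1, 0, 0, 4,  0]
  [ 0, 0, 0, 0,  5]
x^5 - 25*x^4 + 250*x^3 - 1250*x^2 + 3125*x - 3125

Expanding det(x·I − A) (e.g. by cofactor expansion or by noting that A is similar to its Jordan form J, which has the same characteristic polynomial as A) gives
  χ_A(x) = x^5 - 25*x^4 + 250*x^3 - 1250*x^2 + 3125*x - 3125
which factors as (x - 5)^5. The eigenvalues (with algebraic multiplicities) are λ = 5 with multiplicity 5.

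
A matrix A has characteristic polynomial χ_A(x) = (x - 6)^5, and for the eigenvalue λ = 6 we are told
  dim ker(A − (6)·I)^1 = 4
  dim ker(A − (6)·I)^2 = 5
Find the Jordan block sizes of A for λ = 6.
Block sizes for λ = 6: [2, 1, 1, 1]

From the dimensions of kernels of powers, the number of Jordan blocks of size at least j is d_j − d_{j−1} where d_j = dim ker(N^j) (with d_0 = 0). Computing the differences gives [4, 1].
The number of blocks of size exactly k is (#blocks of size ≥ k) − (#blocks of size ≥ k + 1), so the partition is: 3 block(s) of size 1, 1 block(s) of size 2.
In nonincreasing order the block sizes are [2, 1, 1, 1].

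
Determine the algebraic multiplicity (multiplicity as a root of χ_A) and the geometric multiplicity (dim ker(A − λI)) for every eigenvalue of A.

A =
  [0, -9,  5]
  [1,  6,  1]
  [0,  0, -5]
λ = -5: alg = 1, geom = 1; λ = 3: alg = 2, geom = 1

Step 1 — factor the characteristic polynomial to read off the algebraic multiplicities:
  χ_A(x) = (x - 3)^2*(x + 5)

Step 2 — compute geometric multiplicities via the rank-nullity identity g(λ) = n − rank(A − λI):
  rank(A − (-5)·I) = 2, so dim ker(A − (-5)·I) = n − 2 = 1
  rank(A − (3)·I) = 2, so dim ker(A − (3)·I) = n − 2 = 1

Summary:
  λ = -5: algebraic multiplicity = 1, geometric multiplicity = 1
  λ = 3: algebraic multiplicity = 2, geometric multiplicity = 1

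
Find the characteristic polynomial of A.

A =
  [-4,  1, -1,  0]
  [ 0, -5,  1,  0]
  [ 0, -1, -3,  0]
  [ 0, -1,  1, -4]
x^4 + 16*x^3 + 96*x^2 + 256*x + 256

Expanding det(x·I − A) (e.g. by cofactor expansion or by noting that A is similar to its Jordan form J, which has the same characteristic polynomial as A) gives
  χ_A(x) = x^4 + 16*x^3 + 96*x^2 + 256*x + 256
which factors as (x + 4)^4. The eigenvalues (with algebraic multiplicities) are λ = -4 with multiplicity 4.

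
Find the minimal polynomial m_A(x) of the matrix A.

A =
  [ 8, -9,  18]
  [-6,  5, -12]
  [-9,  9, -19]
x^2 + 5*x + 4

The characteristic polynomial is χ_A(x) = (x + 1)^2*(x + 4), so the eigenvalues are known. The minimal polynomial is
  m_A(x) = Π_λ (x − λ)^{k_λ}
where k_λ is the size of the *largest* Jordan block for λ (equivalently, the smallest k with (A − λI)^k v = 0 for every generalised eigenvector v of λ).

  λ = -4: largest Jordan block has size 1, contributing (x + 4)
  λ = -1: largest Jordan block has size 1, contributing (x + 1)

So m_A(x) = (x + 1)*(x + 4) = x^2 + 5*x + 4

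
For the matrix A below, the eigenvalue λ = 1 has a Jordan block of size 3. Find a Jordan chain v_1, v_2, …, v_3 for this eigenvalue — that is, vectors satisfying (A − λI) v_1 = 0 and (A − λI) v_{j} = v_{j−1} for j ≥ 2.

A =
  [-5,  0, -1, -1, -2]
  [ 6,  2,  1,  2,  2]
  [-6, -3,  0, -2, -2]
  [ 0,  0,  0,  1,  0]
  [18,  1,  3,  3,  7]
A Jordan chain for λ = 1 of length 3:
v_1 = (6, 0, -12, 0, -12)ᵀ
v_2 = (-6, 6, -6, 0, 18)ᵀ
v_3 = (1, 0, 0, 0, 0)ᵀ

Let N = A − (1)·I. We want v_3 with N^3 v_3 = 0 but N^2 v_3 ≠ 0; then v_{j-1} := N · v_j for j = 3, …, 2.

Pick v_3 = (1, 0, 0, 0, 0)ᵀ.
Then v_2 = N · v_3 = (-6, 6, -6, 0, 18)ᵀ.
Then v_1 = N · v_2 = (6, 0, -12, 0, -12)ᵀ.

Sanity check: (A − (1)·I) v_1 = (0, 0, 0, 0, 0)ᵀ = 0. ✓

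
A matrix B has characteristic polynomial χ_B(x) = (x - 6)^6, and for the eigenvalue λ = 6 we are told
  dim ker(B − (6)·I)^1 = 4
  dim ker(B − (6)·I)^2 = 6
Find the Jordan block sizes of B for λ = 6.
Block sizes for λ = 6: [2, 2, 1, 1]

From the dimensions of kernels of powers, the number of Jordan blocks of size at least j is d_j − d_{j−1} where d_j = dim ker(N^j) (with d_0 = 0). Computing the differences gives [4, 2].
The number of blocks of size exactly k is (#blocks of size ≥ k) − (#blocks of size ≥ k + 1), so the partition is: 2 block(s) of size 1, 2 block(s) of size 2.
In nonincreasing order the block sizes are [2, 2, 1, 1].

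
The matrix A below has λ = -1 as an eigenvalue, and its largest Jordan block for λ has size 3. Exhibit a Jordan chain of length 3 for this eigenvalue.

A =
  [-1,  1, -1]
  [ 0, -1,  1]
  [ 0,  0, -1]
A Jordan chain for λ = -1 of length 3:
v_1 = (1, 0, 0)ᵀ
v_2 = (-1, 1, 0)ᵀ
v_3 = (0, 0, 1)ᵀ

Let N = A − (-1)·I. We want v_3 with N^3 v_3 = 0 but N^2 v_3 ≠ 0; then v_{j-1} := N · v_j for j = 3, …, 2.

Pick v_3 = (0, 0, 1)ᵀ.
Then v_2 = N · v_3 = (-1, 1, 0)ᵀ.
Then v_1 = N · v_2 = (1, 0, 0)ᵀ.

Sanity check: (A − (-1)·I) v_1 = (0, 0, 0)ᵀ = 0. ✓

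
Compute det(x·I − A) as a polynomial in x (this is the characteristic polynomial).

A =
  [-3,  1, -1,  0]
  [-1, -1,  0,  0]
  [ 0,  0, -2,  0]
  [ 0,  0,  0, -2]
x^4 + 8*x^3 + 24*x^2 + 32*x + 16

Expanding det(x·I − A) (e.g. by cofactor expansion or by noting that A is similar to its Jordan form J, which has the same characteristic polynomial as A) gives
  χ_A(x) = x^4 + 8*x^3 + 24*x^2 + 32*x + 16
which factors as (x + 2)^4. The eigenvalues (with algebraic multiplicities) are λ = -2 with multiplicity 4.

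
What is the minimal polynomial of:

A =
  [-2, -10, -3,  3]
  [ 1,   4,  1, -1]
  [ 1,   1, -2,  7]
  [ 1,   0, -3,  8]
x^4 - 8*x^3 + 18*x^2 - 16*x + 5

The characteristic polynomial is χ_A(x) = (x - 5)*(x - 1)^3, so the eigenvalues are known. The minimal polynomial is
  m_A(x) = Π_λ (x − λ)^{k_λ}
where k_λ is the size of the *largest* Jordan block for λ (equivalently, the smallest k with (A − λI)^k v = 0 for every generalised eigenvector v of λ).

  λ = 1: largest Jordan block has size 3, contributing (x − 1)^3
  λ = 5: largest Jordan block has size 1, contributing (x − 5)

So m_A(x) = (x - 5)*(x - 1)^3 = x^4 - 8*x^3 + 18*x^2 - 16*x + 5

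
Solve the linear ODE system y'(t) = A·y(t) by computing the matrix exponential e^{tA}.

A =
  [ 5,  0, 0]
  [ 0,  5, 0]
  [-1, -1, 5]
e^{tA} =
  [exp(5*t), 0, 0]
  [0, exp(5*t), 0]
  [-t*exp(5*t), -t*exp(5*t), exp(5*t)]

Strategy: write A = P · J · P⁻¹ where J is a Jordan canonical form, so e^{tA} = P · e^{tJ} · P⁻¹, and e^{tJ} can be computed block-by-block.

A has Jordan form
J =
  [5, 1, 0]
  [0, 5, 0]
  [0, 0, 5]
(up to reordering of blocks).

Per-block formulas:
  For a 2×2 Jordan block J_2(5): exp(t · J_2(5)) = e^(5t)·(I + t·N), where N is the 2×2 nilpotent shift.
  For a 1×1 block at λ = 5: exp(t · [5]) = [e^(5t)].

After assembling e^{tJ} and conjugating by P, we get:

e^{tA} =
  [exp(5*t), 0, 0]
  [0, exp(5*t), 0]
  [-t*exp(5*t), -t*exp(5*t), exp(5*t)]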